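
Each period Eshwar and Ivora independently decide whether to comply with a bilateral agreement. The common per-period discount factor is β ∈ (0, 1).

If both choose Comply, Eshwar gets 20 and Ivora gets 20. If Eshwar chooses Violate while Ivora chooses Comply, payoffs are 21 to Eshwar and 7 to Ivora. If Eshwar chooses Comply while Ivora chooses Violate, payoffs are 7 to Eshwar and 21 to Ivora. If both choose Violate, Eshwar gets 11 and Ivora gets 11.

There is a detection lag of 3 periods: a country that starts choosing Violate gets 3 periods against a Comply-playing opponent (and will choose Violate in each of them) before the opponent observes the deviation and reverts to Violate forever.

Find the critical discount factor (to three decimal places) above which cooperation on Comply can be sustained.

Deviating for the 3 undetected periods gains 21−20 = 1 per period over cooperation, then loses 20−11 = 9 per period forever once punishment starts.
Gain: 1(1 + β + … + β^2); loss: 9·β^3/(1−β).
No profitable deviation ⇔ 1(1−β^3) ≤ 9·β^3, i.e. β^3 ≥ 1/(1+9) = 1/10.
Hence β ≥ (1/10)^(1/3) ≈ 0.464.

0.464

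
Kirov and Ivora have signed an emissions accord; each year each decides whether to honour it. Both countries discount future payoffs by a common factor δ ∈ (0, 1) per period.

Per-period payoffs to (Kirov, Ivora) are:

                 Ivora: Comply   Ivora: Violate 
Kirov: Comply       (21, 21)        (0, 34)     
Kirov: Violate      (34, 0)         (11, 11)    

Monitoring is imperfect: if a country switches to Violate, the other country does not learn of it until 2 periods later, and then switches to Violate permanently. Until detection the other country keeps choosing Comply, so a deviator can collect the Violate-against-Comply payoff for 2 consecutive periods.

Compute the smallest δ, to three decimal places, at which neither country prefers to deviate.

0.752

A deviator earns 34 for 2 periods, then 11 forever; cooperating earns 21 forever. Multiplying the IC by (1−δ):
21 ≥ 34(1−δ^2) + 11δ^2, so 23·δ^2 ≥ 13 and δ^2 ≥ 13/23.
δ ≥ (13/23)^(1/2) ≈ 0.752.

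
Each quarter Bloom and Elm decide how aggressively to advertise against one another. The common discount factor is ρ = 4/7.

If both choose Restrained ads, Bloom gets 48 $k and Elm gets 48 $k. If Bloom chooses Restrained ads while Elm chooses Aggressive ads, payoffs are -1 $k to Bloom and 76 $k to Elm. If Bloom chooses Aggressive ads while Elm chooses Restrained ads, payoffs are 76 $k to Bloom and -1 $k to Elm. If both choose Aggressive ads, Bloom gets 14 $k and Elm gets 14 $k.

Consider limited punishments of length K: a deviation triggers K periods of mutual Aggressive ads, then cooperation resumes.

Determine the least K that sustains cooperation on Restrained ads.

No profitable deviation requires (48−14)(ρ+…+ρ^K) ≥ 76−48, i.e. ρ+…+ρ^K ≥ 14/17 ≈ 0.8235.
With ρ = 4/7, the partial sums are K=1: 0.5714, K=2: 0.8980.
K = 2 is the first length at which the sum reaches 0.8235.

2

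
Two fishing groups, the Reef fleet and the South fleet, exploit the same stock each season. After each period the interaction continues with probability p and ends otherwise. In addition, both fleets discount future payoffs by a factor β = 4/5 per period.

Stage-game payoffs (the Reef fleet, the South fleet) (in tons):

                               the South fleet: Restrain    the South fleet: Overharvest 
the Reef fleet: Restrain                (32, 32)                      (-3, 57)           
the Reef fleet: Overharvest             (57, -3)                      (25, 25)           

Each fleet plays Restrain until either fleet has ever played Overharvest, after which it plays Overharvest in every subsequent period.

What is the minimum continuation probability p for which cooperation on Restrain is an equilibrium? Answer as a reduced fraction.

125/128

Expected continuation weight on next period's payoff is β·p = 4/5·p, which plays the role of the discount factor.
Cooperation requires 4/5·p ≥ (57−32)/(57−25) = 25/32, hence p ≥ 125/128.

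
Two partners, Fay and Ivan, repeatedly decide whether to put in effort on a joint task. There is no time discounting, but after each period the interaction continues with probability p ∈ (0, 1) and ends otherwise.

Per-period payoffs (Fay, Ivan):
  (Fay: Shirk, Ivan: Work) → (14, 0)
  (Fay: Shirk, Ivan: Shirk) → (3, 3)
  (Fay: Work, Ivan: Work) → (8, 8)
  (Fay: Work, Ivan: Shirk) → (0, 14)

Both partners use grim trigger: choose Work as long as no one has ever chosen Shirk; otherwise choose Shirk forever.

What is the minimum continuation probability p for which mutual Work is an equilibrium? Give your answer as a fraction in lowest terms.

Expected cooperation value is 8 + p·8 + p²·8 + … = 8/(1−p); deviation gives 14 + p·3/(1−p).
8 ≥ 14(1−p) + 3p ⇒ 11p ≥ 6 ⇒ p ≥ 6/11.

6/11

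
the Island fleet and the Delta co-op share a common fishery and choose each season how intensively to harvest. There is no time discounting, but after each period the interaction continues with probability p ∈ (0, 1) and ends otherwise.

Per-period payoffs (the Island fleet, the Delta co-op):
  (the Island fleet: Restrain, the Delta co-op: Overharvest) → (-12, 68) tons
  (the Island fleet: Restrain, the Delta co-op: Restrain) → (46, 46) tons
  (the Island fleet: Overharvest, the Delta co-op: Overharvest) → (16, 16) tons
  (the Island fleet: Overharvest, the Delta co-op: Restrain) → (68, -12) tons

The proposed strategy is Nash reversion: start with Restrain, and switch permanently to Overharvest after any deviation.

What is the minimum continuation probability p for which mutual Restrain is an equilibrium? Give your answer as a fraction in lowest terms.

With no time discounting, the continuation probability p plays the role of the discount factor.
Grim-trigger IC: 46/(1−p) ≥ 68 + 16p/(1−p) ⇒ p ≥ (68−46)/(68−16) = 11/26.

11/26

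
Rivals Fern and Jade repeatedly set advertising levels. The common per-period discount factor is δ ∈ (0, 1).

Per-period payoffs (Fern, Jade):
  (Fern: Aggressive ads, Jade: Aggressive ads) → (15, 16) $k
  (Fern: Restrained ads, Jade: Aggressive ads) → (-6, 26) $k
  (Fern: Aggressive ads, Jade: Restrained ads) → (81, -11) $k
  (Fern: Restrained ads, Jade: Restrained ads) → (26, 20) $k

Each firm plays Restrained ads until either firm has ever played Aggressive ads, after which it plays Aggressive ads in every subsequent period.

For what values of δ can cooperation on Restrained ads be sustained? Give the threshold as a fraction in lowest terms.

Fern's threshold: (81−26)/(81−15) = 5/6.
Jade's threshold: (26−20)/(26−16) = 3/5.
5/6 > 3/5, so Fern binds and δ* = 5/6.

5/6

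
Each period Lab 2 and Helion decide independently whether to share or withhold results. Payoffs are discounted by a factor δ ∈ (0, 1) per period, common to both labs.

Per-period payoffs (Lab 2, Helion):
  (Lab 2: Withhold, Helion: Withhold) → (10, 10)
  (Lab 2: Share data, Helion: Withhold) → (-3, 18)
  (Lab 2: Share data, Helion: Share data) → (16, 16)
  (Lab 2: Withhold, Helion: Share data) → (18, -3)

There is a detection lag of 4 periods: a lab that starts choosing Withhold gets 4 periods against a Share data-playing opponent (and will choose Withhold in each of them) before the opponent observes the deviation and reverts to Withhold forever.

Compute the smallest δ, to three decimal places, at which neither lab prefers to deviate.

The best deviation is to choose Withhold for all 4 undetected periods, earning 18 each, then 10 forever once detected.
Deviation value: 18(1−δ^4)/(1−δ) + 10δ^4/(1−δ); cooperation value: 16/(1−δ).
IC: 16 ≥ 18(1−δ^4) + 10δ^4 = 18 − 8δ^4.
So δ^4 ≥ 2/8 = 1/4, giving δ ≥ (1/4)^(1/4) ≈ 0.707.

0.707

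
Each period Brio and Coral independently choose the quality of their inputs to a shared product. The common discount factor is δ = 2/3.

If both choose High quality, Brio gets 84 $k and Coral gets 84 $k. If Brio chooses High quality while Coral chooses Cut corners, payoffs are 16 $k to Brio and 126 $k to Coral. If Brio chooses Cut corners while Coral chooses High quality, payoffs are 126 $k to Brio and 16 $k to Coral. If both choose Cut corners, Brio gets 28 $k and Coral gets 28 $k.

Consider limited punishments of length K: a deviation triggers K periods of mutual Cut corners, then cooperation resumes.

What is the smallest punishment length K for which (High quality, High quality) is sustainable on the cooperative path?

2

No profitable deviation requires (84−28)(δ+…+δ^K) ≥ 126−84, i.e. δ+…+δ^K ≥ 3/4 ≈ 0.7500.
With δ = 2/3, the partial sums are K=1: 0.6667, K=2: 1.1111.
K = 2 is the first length at which the sum reaches 0.7500.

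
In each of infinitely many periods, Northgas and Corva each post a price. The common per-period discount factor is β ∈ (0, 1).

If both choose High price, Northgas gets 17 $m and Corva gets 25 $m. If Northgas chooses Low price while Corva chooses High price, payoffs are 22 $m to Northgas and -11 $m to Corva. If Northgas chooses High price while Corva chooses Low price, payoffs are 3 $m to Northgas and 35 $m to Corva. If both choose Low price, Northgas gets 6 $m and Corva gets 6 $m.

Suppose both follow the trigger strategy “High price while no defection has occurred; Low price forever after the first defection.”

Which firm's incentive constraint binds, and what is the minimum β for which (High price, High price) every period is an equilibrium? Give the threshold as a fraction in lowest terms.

For Northgas: deviation gain 22−17 = 5, per-period punishment loss 17−6 = 11. IC gives β ≥ 5/16.
For Corva: gain 10, loss 19 per period, so β ≥ 10/29.
The tighter constraint is Corva's, so cooperation needs β ≥ 10/29.

Corva; β ≥ 10/29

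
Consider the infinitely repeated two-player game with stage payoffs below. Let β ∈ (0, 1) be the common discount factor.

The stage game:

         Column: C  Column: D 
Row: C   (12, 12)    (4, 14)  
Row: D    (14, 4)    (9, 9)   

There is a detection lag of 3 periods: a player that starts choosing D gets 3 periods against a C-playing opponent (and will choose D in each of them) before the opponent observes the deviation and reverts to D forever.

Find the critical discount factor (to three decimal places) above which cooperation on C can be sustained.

0.737

Deviating for the 3 undetected periods gains 14−12 = 2 per period over cooperation, then loses 12−9 = 3 per period forever once punishment starts.
Gain: 2(1 + β + … + β^2); loss: 3·β^3/(1−β).
No profitable deviation ⇔ 2(1−β^3) ≤ 3·β^3, i.e. β^3 ≥ 2/(2+3) = 2/5.
Hence β ≥ (2/5)^(1/3) ≈ 0.737.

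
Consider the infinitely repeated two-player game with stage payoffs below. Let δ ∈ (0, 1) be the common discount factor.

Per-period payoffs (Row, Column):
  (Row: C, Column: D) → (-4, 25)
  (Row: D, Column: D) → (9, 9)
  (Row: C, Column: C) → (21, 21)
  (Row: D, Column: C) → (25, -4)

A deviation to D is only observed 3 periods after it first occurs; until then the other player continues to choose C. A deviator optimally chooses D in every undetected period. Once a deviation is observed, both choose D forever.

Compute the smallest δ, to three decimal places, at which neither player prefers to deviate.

0.630

The best deviation is to choose D for all 3 undetected periods, earning 25 each, then 9 forever once detected.
Deviation value: 25(1−δ^3)/(1−δ) + 9δ^3/(1−δ); cooperation value: 21/(1−δ).
IC: 21 ≥ 25(1−δ^3) + 9δ^3 = 25 − 16δ^3.
So δ^3 ≥ 4/16 = 1/4, giving δ ≥ (1/4)^(1/3) ≈ 0.630.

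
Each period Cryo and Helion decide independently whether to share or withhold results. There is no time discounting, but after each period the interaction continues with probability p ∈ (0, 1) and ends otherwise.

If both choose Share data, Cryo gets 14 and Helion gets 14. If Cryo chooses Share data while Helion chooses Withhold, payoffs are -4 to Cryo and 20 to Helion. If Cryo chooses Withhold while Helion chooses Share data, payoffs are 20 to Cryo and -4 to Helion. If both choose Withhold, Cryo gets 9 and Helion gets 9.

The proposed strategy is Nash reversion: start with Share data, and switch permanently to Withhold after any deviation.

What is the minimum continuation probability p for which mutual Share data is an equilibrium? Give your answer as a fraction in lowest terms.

6/11

Expected cooperation value is 14 + p·14 + p²·14 + … = 14/(1−p); deviation gives 20 + p·9/(1−p).
14 ≥ 20(1−p) + 9p ⇒ 11p ≥ 6 ⇒ p ≥ 6/11.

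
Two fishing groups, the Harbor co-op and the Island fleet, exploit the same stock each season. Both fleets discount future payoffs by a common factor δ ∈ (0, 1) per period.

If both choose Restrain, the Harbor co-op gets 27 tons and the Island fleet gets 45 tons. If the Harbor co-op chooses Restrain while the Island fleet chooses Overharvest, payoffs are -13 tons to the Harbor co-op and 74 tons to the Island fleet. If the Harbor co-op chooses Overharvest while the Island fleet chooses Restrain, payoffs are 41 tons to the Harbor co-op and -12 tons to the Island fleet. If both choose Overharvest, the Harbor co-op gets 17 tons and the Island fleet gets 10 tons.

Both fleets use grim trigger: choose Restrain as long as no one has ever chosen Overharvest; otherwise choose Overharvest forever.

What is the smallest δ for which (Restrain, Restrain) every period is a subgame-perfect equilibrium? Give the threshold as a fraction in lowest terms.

the Harbor co-op: cooperation gives 27 each period; deviation gives 41 once then 17 forever.
  27/(1−δ) ≥ 41 + 17δ/(1−δ) ⇒ δ ≥ 14/24 = 7/12.
the Island fleet: cooperation gives 45 each period; deviation gives 74 once then 10 forever.
  δ ≥ 29/64.
Both must hold, so the binding constraint is the Harbor co-op's: δ ≥ 7/12.

7/12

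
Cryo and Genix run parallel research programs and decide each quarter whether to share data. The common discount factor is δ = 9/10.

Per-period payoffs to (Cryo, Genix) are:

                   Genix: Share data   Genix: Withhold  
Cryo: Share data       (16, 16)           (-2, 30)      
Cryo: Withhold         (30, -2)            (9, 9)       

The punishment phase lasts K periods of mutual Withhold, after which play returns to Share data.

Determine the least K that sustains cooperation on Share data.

No profitable deviation requires (16−9)(δ+…+δ^K) ≥ 30−16, i.e. δ+…+δ^K ≥ 2 ≈ 2.0000.
With δ = 9/10, the partial sums are K=1: 0.9000, K=2: 1.7100, K=3: 2.4390.
K = 3 is the first length at which the sum reaches 2.0000.

3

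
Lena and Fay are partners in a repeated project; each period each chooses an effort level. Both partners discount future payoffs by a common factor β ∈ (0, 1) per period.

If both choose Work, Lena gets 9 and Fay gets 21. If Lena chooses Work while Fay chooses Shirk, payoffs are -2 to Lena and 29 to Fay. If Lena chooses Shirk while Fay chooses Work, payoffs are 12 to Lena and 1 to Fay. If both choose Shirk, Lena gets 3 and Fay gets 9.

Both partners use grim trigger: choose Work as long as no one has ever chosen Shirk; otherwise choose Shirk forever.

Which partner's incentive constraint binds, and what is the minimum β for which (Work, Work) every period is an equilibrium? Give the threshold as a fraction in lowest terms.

For Lena: deviation gain 12−9 = 3, per-period punishment loss 9−3 = 6. IC gives β ≥ 3/9 = 1/3.
For Fay: gain 8, loss 12 per period, so β ≥ 8/20 = 2/5.
The tighter constraint is Fay's, so cooperation needs β ≥ 2/5.

Fay; β ≥ 2/5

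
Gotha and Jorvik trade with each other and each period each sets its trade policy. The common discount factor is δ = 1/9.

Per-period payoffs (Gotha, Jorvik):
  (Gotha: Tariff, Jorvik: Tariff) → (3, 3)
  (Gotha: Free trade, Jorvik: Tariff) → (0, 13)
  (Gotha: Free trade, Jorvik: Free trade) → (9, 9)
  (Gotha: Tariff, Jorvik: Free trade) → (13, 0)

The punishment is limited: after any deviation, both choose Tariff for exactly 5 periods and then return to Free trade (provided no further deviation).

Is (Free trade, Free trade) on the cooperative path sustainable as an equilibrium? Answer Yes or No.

No

Comparing payoff streams over the 6 periods until play realigns: cooperate → 9(1+δ+…+δ^5); deviate → 13 + 3(δ+…+δ^5).
Cooperation is sustained iff (9−3)(δ+…+δ^5) ≥ 13−9.
δ+…+δ^5 = 1/9·(1−(1/9)^5)/(1−1/9) = 0.1250, and (13−9)/(9−3) = 0.6667.
0.1250 < 0.6667, so cooperation is not sustainable.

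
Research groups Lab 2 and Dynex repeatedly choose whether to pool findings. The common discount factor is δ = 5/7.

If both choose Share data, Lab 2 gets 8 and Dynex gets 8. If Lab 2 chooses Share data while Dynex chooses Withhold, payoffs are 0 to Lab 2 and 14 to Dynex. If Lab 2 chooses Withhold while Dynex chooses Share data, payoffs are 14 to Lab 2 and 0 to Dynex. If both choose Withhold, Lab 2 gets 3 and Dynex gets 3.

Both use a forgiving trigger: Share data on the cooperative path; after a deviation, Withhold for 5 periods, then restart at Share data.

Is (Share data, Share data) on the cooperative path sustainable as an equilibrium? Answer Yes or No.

Yes

Comparing payoff streams over the 6 periods until play realigns: cooperate → 8(1+δ+…+δ^5); deviate → 14 + 3(δ+…+δ^5).
Cooperation is sustained iff (8−3)(δ+…+δ^5) ≥ 14−8.
δ+…+δ^5 = 5/7·(1−(5/7)^5)/(1−5/7) = 2.0352, and (14−8)/(8−3) = 1.2000.
2.0352 ≥ 1.2000, so cooperation is sustainable.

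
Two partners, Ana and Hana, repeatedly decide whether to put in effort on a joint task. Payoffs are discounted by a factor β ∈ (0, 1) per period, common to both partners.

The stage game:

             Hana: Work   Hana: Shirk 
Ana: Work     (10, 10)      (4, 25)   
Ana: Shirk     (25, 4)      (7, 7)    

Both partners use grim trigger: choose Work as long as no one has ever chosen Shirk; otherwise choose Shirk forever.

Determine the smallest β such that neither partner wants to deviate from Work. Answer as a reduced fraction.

5/6

Cooperation forever yields 10 each period: 10/(1−β).
Deviating yields 25 once, then 7 forever: 25 + 7β/(1−β).
No profitable deviation requires 10/(1−β) ≥ 25 + 7β/(1−β).
Multiplying by (1−β): 10 ≥ 25(1−β) + 7β = 25 − 18β.
So 18β ≥ 15, i.e. β ≥ 15/18 = 5/6.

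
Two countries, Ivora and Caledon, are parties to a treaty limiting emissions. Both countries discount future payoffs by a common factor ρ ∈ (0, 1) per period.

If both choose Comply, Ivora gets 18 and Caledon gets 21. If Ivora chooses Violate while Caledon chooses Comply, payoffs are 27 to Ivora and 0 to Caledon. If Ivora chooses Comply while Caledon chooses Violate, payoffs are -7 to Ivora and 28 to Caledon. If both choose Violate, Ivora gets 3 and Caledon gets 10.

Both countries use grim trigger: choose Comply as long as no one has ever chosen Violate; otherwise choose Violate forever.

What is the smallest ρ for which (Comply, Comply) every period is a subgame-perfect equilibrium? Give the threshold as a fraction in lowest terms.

7/18

Ivora: cooperation gives 18 each period; deviation gives 27 once then 3 forever.
  18/(1−ρ) ≥ 27 + 3ρ/(1−ρ) ⇒ ρ ≥ 9/24 = 3/8.
Caledon: cooperation gives 21 each period; deviation gives 28 once then 10 forever.
  ρ ≥ 7/18.
Both must hold, so the binding constraint is Caledon's: ρ ≥ 7/18.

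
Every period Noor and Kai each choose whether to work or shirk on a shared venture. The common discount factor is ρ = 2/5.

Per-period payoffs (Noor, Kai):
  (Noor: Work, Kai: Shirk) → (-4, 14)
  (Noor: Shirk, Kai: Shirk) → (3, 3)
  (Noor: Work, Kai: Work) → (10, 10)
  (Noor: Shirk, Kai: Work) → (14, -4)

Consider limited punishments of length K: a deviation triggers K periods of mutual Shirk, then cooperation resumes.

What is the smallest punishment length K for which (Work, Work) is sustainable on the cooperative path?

3

Need Σ_{k=1}^{K} ρ^k ≥ (14−10)/(10−3) = 0.5714 at ρ = 2/5.
At K = 2 the sum is 0.5600 < 0.5714; at K = 3 it is 0.6240 ≥ 0.5714.
So the minimum punishment length is K = 3.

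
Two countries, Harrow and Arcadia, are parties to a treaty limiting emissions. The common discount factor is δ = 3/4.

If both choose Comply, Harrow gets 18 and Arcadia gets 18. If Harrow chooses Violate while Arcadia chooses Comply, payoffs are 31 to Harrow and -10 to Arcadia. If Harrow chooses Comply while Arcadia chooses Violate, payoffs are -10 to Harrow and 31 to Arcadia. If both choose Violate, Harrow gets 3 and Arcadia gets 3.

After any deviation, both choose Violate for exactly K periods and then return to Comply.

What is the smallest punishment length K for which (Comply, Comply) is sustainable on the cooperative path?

2

Need Σ_{k=1}^{K} δ^k ≥ (31−18)/(18−3) = 0.8667 at δ = 3/4.
At K = 1 the sum is 0.7500 < 0.8667; at K = 2 it is 1.3125 ≥ 0.8667.
So the minimum punishment length is K = 2.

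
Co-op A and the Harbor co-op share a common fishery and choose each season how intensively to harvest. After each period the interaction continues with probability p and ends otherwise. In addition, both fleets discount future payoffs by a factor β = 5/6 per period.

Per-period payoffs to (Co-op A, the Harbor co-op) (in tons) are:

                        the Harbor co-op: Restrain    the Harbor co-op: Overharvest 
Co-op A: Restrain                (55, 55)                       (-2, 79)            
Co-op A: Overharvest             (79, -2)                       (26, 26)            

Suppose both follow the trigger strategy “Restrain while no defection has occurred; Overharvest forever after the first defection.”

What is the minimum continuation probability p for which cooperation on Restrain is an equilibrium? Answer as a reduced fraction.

With continuation probability p and discount β, the effective per-period discount factor is βp.
Grim-trigger IC: βp ≥ (79−55)/(79−26) = 24/53.
So p ≥ (24/53)/(5/6) = 144/265.

144/265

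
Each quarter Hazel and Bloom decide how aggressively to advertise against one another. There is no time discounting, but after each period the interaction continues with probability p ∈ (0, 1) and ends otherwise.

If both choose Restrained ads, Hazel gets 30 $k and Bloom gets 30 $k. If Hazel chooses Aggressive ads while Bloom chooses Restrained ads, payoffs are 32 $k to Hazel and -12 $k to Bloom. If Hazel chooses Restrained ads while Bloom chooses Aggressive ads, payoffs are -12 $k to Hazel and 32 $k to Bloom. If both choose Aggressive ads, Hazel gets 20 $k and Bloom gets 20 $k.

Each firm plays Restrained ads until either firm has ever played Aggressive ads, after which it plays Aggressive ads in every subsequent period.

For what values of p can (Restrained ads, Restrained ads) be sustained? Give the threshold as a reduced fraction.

With no time discounting, the continuation probability p plays the role of the discount factor.
Grim-trigger IC: 30/(1−p) ≥ 32 + 20p/(1−p) ⇒ p ≥ (32−30)/(32−20) = 1/6.

1/6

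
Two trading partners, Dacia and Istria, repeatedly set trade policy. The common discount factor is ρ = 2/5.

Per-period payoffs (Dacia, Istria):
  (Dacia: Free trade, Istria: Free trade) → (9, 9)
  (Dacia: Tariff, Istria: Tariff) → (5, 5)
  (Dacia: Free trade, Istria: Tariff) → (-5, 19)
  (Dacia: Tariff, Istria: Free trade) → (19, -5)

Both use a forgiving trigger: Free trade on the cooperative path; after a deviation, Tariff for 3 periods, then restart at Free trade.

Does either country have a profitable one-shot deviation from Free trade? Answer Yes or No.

IC: ρ+…+ρ^3 ≥ (19−9)/(9−5) = 5/2.
At ρ = 2/5: partial sum = 0.6240 < 2.5000. Cooperation not sustainable.

Yes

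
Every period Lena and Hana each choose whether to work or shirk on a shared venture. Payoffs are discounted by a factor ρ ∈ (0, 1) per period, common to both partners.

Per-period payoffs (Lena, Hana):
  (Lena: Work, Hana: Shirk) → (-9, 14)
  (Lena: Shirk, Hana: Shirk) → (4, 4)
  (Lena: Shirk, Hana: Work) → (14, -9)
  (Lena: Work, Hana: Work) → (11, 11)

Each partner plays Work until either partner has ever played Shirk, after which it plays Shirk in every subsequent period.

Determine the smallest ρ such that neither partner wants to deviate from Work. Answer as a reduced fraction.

3/10

One-period gain from deviating is 14 − 11 = 3. The loss is 11 − 4 = 7 in every subsequent period, with present value 7·ρ/(1−ρ).
Deviation is unprofitable when 7·ρ/(1−ρ) ≥ 3, i.e. ρ/(1−ρ) ≥ 3/7.
Equivalently ρ ≥ 3/(3+7) = 3/10.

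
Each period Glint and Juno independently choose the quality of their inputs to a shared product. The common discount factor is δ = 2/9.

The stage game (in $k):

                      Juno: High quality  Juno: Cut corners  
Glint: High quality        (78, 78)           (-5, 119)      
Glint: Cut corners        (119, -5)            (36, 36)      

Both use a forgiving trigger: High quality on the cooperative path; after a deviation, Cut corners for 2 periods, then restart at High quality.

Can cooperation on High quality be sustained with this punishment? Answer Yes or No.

No

Comparing payoff streams over the 3 periods until play realigns: cooperate → 78(1+δ+…+δ^2); deviate → 119 + 36(δ+…+δ^2).
Cooperation is sustained iff (78−36)(δ+…+δ^2) ≥ 119−78.
δ+…+δ^2 = 2/9·(1−(2/9)^2)/(1−2/9) = 0.2716, and (119−78)/(78−36) = 0.9762.
0.2716 < 0.9762, so cooperation is not sustainable.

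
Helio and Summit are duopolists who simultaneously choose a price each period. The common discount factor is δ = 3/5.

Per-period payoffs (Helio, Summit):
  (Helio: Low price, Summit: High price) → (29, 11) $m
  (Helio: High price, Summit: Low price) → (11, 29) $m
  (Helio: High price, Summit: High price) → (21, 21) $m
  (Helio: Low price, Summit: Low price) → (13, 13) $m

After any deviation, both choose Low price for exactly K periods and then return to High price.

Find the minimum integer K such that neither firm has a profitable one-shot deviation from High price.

Need Σ_{k=1}^{K} δ^k ≥ (29−21)/(21−13) = 1.0000 at δ = 3/5.
At K = 2 the sum is 0.9600 < 1.0000; at K = 3 it is 1.1760 ≥ 1.0000.
So the minimum punishment length is K = 3.

3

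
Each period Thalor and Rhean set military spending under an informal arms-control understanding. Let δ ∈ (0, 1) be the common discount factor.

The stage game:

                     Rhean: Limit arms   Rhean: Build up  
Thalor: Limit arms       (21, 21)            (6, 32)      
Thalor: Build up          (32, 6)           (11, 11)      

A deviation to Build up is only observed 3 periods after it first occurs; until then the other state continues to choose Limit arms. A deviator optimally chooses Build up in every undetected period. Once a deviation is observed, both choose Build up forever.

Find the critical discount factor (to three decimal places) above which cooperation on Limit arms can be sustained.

0.806

Deviating for the 3 undetected periods gains 32−21 = 11 per period over cooperation, then loses 21−11 = 10 per period forever once punishment starts.
Gain: 11(1 + δ + … + δ^2); loss: 10·δ^3/(1−δ).
No profitable deviation ⇔ 11(1−δ^3) ≤ 10·δ^3, i.e. δ^3 ≥ 11/(11+10) = 11/21.
Hence δ ≥ (11/21)^(1/3) ≈ 0.806.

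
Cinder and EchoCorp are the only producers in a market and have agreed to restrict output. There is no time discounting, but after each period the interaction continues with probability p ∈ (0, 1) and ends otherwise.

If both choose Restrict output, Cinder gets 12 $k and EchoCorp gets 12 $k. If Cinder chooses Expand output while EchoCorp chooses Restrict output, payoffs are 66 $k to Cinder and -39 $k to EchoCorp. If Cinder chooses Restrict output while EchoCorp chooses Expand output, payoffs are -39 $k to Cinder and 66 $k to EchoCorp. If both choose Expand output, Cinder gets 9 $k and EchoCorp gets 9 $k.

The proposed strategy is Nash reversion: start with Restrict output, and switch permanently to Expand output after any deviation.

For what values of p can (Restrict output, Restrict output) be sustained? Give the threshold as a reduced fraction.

Expected cooperation value is 12 + p·12 + p²·12 + … = 12/(1−p); deviation gives 66 + p·9/(1−p).
12 ≥ 66(1−p) + 9p ⇒ 57p ≥ 54 ⇒ p ≥ 54/57 = 18/19.

18/19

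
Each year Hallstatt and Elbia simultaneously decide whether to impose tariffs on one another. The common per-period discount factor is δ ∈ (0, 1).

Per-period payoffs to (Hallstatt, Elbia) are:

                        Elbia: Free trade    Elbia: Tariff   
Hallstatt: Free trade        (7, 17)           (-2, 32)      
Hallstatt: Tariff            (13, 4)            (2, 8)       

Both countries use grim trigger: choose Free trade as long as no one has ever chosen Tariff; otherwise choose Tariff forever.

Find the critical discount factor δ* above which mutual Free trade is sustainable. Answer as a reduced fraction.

5/8

For Hallstatt: deviation gain 13−7 = 6, per-period punishment loss 7−2 = 5. IC gives δ ≥ 6/11.
For Elbia: gain 15, loss 9 per period, so δ ≥ 15/24 = 5/8.
The tighter constraint is Elbia's, so cooperation needs δ ≥ 5/8.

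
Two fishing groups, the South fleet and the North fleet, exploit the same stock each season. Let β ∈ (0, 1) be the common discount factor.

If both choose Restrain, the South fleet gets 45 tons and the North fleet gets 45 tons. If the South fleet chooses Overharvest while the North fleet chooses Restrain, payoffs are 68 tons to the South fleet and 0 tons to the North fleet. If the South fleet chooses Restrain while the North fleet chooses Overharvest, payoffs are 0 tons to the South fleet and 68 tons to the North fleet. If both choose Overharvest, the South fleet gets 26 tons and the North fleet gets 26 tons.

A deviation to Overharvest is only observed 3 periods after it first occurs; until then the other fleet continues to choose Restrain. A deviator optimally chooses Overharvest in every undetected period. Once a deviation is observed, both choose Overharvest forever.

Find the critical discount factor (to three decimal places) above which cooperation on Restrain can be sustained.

0.818

A deviator earns 68 for 3 periods, then 26 forever; cooperating earns 45 forever. Multiplying the IC by (1−β):
45 ≥ 68(1−β^3) + 26β^3, so 42·β^3 ≥ 23 and β^3 ≥ 23/42.
β ≥ (23/42)^(1/3) ≈ 0.818.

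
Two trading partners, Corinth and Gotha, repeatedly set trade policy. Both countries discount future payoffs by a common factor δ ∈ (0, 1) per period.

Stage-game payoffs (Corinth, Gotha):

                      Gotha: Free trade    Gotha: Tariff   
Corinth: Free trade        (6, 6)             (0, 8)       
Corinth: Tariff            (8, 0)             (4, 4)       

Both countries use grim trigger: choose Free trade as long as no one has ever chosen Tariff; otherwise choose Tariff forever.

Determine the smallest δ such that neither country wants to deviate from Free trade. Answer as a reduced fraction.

1/2

6/(1−δ) ≥ 8 + 4δ/(1−δ)
6 ≥ 8 − 4δ
δ ≥ 2/4 = 1/2.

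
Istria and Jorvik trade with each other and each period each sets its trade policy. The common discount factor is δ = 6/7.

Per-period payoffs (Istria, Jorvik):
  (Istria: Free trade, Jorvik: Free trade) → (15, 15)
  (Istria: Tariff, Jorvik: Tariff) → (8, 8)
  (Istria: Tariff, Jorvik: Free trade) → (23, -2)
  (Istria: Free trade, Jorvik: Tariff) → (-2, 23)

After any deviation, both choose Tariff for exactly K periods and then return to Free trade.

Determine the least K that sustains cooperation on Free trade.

No profitable deviation requires (15−8)(δ+…+δ^K) ≥ 23−15, i.e. δ+…+δ^K ≥ 8/7 ≈ 1.1429.
With δ = 6/7, the partial sums are K=1: 0.8571, K=2: 1.5918.
K = 2 is the first length at which the sum reaches 1.1429.

2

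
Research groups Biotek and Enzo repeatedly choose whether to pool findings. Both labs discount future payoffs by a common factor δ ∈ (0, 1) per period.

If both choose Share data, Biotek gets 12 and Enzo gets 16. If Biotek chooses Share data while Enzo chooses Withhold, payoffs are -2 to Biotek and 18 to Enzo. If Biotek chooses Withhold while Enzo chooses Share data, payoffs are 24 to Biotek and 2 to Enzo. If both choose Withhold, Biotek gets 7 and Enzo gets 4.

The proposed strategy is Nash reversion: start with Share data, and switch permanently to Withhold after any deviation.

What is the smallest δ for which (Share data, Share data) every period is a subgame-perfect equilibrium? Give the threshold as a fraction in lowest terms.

Biotek: cooperation gives 12 each period; deviation gives 24 once then 7 forever.
  12/(1−δ) ≥ 24 + 7δ/(1−δ) ⇒ δ ≥ 12/17.
Enzo: cooperation gives 16 each period; deviation gives 18 once then 4 forever.
  δ ≥ 2/14 = 1/7.
Both must hold, so the binding constraint is Biotek's: δ ≥ 12/17.

12/17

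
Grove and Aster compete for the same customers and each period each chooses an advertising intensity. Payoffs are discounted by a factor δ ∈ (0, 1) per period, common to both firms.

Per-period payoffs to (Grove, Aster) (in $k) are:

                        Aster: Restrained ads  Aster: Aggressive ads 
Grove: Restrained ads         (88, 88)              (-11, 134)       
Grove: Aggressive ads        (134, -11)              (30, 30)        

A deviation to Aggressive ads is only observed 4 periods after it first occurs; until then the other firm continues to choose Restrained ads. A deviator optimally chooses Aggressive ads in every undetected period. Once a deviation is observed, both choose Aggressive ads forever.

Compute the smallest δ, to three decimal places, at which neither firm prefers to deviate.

The best deviation is to choose Aggressive ads for all 4 undetected periods, earning 134 each, then 30 forever once detected.
Deviation value: 134(1−δ^4)/(1−δ) + 30δ^4/(1−δ); cooperation value: 88/(1−δ).
IC: 88 ≥ 134(1−δ^4) + 30δ^4 = 134 − 104δ^4.
So δ^4 ≥ 46/104 = 23/52, giving δ ≥ (23/52)^(1/4) ≈ 0.816.

0.816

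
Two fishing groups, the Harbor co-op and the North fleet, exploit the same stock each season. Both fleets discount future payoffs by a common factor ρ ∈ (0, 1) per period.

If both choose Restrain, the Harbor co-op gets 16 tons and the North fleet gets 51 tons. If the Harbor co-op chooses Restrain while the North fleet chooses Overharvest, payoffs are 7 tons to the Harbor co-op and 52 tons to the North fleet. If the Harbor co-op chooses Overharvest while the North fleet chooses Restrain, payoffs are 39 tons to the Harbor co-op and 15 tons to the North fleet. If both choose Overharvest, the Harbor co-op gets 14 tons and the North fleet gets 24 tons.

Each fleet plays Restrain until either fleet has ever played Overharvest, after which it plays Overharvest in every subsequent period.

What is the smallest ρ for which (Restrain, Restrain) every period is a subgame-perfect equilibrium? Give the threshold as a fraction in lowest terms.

23/25

the Harbor co-op: cooperation gives 16 each period; deviation gives 39 once then 14 forever.
  16/(1−ρ) ≥ 39 + 14ρ/(1−ρ) ⇒ ρ ≥ 23/25.
the North fleet: cooperation gives 51 each period; deviation gives 52 once then 24 forever.
  ρ ≥ 1/28.
Both must hold, so the binding constraint is the Harbor co-op's: ρ ≥ 23/25.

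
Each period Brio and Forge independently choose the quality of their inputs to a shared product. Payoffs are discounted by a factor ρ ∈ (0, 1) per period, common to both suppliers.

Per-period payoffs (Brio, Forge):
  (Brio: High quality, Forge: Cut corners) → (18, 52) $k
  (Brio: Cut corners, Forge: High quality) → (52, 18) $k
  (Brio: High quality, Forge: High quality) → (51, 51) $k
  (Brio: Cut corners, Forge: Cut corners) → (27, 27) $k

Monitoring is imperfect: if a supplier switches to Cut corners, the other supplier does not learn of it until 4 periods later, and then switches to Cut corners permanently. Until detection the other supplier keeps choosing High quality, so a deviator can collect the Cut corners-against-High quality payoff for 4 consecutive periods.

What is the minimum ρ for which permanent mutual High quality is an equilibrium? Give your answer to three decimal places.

The best deviation is to choose Cut corners for all 4 undetected periods, earning 52 each, then 27 forever once detected.
Deviation value: 52(1−ρ^4)/(1−ρ) + 27ρ^4/(1−ρ); cooperation value: 51/(1−ρ).
IC: 51 ≥ 52(1−ρ^4) + 27ρ^4 = 52 − 25ρ^4.
So ρ^4 ≥ 1/25, giving ρ ≥ (1/25)^(1/4) ≈ 0.447.

0.447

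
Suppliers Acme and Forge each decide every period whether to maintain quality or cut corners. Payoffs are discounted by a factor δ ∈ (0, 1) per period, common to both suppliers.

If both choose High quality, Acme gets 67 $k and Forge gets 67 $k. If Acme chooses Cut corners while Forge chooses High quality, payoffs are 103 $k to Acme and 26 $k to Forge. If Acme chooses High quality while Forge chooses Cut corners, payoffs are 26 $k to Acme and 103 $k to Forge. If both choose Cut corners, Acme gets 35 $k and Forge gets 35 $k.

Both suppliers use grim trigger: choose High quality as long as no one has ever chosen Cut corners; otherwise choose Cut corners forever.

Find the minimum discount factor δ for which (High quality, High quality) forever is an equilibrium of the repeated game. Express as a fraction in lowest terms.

Under grim trigger the critical discount factor is (T−C)/(T−P) with T = 103, C = 67, P = 35.
δ* = (103−67)/(103−35) = 36/68 = 9/17.

9/17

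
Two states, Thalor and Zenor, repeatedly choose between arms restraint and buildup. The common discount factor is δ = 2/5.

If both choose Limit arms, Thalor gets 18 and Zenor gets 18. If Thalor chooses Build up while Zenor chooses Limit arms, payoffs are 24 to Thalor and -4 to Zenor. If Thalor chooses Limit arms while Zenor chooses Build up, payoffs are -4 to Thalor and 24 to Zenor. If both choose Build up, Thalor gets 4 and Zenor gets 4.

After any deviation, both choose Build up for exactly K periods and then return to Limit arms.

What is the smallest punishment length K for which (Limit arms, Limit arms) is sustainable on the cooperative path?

2

No profitable deviation requires (18−4)(δ+…+δ^K) ≥ 24−18, i.e. δ+…+δ^K ≥ 3/7 ≈ 0.4286.
With δ = 2/5, the partial sums are K=1: 0.4000, K=2: 0.5600.
K = 2 is the first length at which the sum reaches 0.4286.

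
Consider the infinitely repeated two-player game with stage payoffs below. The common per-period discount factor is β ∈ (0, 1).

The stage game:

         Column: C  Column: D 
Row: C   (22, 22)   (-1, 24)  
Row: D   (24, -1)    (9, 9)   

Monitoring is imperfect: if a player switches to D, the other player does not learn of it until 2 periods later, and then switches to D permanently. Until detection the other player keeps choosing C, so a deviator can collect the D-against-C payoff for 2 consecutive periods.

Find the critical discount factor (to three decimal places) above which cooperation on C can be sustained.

A deviator earns 24 for 2 periods, then 9 forever; cooperating earns 22 forever. Multiplying the IC by (1−β):
22 ≥ 24(1−β^2) + 9β^2, so 15·β^2 ≥ 2 and β^2 ≥ 2/15.
β ≥ (2/15)^(1/2) ≈ 0.365.

0.365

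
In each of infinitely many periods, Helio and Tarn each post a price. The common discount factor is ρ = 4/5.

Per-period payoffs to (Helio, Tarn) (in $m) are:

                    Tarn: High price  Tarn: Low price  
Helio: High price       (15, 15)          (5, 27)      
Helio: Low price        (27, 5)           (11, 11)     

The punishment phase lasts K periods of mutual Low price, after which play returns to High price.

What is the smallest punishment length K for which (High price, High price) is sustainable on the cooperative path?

7

Need Σ_{k=1}^{K} ρ^k ≥ (27−15)/(15−11) = 3.0000 at ρ = 4/5.
At K = 6 the sum is 2.9514 < 3.0000; at K = 7 it is 3.1611 ≥ 3.0000.
So the minimum punishment length is K = 7.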